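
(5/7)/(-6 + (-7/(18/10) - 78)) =-45/5537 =-0.01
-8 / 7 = -1.14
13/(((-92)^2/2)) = 13/4232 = 0.00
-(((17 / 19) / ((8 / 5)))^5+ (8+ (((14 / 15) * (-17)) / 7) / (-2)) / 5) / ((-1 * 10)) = 11448522232759 / 60852609024000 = 0.19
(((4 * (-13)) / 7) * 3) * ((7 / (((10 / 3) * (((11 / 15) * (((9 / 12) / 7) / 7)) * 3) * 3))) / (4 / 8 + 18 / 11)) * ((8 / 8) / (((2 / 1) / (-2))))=10192 / 47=216.85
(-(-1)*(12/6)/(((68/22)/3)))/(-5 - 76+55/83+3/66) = -20086/830807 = -0.02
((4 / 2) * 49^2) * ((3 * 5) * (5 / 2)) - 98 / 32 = 2881151 / 16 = 180071.94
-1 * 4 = -4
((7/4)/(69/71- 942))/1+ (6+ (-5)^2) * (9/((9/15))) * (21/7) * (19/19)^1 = 372816043/267252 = 1395.00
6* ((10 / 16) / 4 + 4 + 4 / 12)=431 / 16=26.94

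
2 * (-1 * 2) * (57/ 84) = -19/ 7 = -2.71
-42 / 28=-3 / 2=-1.50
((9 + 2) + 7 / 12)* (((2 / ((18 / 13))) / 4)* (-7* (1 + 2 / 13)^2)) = -24325 / 624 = -38.98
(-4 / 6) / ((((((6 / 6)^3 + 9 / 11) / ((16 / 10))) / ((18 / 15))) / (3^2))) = -792 / 125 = -6.34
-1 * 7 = -7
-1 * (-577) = 577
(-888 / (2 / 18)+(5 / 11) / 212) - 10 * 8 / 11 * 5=-18722139 / 2332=-8028.36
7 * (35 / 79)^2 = 8575 / 6241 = 1.37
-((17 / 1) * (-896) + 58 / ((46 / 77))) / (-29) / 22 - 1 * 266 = -4251387 / 14674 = -289.72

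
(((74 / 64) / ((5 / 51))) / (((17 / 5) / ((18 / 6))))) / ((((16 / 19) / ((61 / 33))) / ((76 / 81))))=814777 / 38016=21.43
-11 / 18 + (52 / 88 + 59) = 5839 / 99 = 58.98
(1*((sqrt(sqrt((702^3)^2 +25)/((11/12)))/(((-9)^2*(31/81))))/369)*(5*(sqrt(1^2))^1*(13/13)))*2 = 20*119680300997734489^(1/4)*sqrt(33)/125829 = 16.98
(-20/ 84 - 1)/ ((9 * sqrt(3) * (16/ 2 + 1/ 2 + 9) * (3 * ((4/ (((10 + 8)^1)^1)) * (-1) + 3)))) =-52 * sqrt(3)/ 165375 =-0.00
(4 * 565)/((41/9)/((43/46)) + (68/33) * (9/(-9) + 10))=4810410/49847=96.50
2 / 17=0.12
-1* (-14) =14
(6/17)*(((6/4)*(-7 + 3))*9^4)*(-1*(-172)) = -40625712/17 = -2389747.76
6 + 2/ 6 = 19/ 3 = 6.33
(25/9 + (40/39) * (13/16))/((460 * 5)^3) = 13/43801200000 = 0.00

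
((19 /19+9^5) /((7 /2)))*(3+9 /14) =3011550 /49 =61460.20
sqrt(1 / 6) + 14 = sqrt(6) / 6 + 14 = 14.41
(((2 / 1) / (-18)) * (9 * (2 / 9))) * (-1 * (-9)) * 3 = -6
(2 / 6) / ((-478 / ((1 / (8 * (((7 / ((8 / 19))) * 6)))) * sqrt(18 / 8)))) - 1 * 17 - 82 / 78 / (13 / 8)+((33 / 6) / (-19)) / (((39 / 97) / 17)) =-3853206925 / 128928072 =-29.89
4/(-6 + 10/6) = -0.92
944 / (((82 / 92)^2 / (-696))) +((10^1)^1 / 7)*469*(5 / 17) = -23628835978 / 28577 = -826848.02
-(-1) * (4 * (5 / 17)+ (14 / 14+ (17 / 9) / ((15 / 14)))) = 9041 / 2295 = 3.94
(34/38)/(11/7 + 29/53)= 6307/14934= 0.42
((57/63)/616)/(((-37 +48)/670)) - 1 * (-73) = 5200169/71148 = 73.09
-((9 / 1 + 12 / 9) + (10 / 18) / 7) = -656 / 63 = -10.41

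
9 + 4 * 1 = 13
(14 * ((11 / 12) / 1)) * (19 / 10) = 24.38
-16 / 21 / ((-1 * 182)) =8 / 1911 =0.00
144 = 144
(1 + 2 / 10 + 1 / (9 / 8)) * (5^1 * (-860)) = -80840 / 9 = -8982.22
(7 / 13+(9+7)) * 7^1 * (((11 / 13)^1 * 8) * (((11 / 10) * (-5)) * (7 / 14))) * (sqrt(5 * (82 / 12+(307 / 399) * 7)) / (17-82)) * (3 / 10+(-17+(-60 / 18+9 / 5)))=-19922287 * sqrt(794010) / 3756870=-4725.26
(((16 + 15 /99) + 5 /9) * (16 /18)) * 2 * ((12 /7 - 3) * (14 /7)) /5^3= -52928 /86625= -0.61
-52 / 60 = -13 / 15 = -0.87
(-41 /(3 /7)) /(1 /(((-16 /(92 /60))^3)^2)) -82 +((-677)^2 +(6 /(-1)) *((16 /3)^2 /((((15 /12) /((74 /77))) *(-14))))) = -147262989952887551581 /1196870162565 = -123040071.14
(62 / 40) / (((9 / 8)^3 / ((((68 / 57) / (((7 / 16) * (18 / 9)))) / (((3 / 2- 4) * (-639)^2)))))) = -4317184 / 2969218439775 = -0.00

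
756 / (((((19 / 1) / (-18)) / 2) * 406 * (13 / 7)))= -13608 / 7163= -1.90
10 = 10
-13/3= -4.33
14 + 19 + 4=37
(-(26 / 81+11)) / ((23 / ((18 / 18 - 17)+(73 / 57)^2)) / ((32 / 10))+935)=-136904432 / 11300879673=-0.01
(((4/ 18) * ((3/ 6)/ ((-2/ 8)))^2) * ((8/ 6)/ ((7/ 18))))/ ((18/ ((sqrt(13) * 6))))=64 * sqrt(13)/ 63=3.66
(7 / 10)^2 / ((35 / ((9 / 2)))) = 63 / 1000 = 0.06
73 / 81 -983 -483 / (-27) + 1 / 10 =-964.11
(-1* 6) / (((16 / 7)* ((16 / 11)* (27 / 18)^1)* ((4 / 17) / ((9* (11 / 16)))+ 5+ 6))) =-129591 / 1188928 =-0.11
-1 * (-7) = 7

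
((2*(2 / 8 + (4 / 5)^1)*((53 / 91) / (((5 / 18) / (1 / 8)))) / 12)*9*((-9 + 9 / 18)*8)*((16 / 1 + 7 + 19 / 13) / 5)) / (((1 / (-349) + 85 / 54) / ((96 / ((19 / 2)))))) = -10497052235232 / 11885115125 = -883.21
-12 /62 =-0.19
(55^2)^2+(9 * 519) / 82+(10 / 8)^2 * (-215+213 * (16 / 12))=6002918093 / 656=9150789.78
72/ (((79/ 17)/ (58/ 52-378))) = -5996988/ 1027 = -5839.33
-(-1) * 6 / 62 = 3 / 31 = 0.10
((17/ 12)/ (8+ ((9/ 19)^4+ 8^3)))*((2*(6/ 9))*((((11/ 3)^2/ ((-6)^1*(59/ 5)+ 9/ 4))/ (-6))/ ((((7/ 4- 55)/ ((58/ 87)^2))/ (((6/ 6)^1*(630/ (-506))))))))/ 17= 8027773600/ 110614219787890107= 0.00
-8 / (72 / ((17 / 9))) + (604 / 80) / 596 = -190409 / 965520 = -0.20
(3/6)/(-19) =-1/38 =-0.03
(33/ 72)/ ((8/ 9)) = 33/ 64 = 0.52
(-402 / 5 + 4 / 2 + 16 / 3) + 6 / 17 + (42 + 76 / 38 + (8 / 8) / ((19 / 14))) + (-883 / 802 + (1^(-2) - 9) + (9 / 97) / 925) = -2585385700453 / 69728707050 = -37.08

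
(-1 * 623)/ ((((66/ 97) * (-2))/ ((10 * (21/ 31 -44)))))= -198335.37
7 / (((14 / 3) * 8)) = 3 / 16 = 0.19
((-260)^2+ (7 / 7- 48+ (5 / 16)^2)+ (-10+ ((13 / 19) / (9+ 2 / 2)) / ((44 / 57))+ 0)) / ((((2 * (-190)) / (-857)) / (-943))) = -768558117121513 / 5350400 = -143644983.01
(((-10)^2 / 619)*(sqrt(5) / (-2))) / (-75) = 0.00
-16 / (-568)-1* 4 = -282 / 71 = -3.97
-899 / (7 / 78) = -70122 / 7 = -10017.43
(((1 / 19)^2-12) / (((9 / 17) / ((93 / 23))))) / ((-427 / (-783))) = -9765837 / 58121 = -168.03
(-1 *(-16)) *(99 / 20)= 396 / 5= 79.20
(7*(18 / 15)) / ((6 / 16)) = 112 / 5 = 22.40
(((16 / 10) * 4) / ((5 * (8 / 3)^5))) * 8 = 243 / 3200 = 0.08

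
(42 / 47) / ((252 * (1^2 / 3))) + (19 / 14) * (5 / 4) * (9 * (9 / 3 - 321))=-6389401 / 1316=-4855.17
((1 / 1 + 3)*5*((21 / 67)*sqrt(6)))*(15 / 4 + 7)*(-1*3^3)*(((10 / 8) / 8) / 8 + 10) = -312686325*sqrt(6) / 17152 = -44654.96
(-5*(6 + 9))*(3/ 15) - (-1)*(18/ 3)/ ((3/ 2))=-11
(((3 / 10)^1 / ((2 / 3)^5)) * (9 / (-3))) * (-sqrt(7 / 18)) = 729 * sqrt(14) / 640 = 4.26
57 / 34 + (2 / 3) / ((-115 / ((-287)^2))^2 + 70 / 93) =41372878983503 / 16147513960630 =2.56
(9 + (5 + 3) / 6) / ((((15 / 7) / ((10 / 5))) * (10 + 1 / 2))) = 124 / 135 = 0.92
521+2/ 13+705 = 15940/ 13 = 1226.15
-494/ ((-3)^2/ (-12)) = 1976/ 3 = 658.67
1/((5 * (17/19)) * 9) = 19/765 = 0.02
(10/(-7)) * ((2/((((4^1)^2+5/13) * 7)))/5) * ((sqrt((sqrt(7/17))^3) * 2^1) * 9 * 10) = -3120 * 17^(1/4) * 7^(3/4)/59143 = -0.46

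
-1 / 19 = -0.05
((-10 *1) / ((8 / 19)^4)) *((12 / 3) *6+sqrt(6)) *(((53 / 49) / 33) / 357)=-34535065 / 49260288 - 34535065 *sqrt(6) / 1182246912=-0.77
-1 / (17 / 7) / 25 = -7 / 425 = -0.02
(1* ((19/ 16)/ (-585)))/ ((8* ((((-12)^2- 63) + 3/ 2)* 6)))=-19/ 37065600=-0.00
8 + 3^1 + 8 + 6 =25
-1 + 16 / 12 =0.33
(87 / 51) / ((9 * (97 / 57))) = 551 / 4947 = 0.11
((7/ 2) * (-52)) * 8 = -1456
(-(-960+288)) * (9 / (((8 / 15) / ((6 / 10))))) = 6804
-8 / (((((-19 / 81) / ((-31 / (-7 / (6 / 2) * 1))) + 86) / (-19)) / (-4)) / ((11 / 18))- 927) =2798928 / 323678077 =0.01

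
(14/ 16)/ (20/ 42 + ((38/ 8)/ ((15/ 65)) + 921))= 147/ 158266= 0.00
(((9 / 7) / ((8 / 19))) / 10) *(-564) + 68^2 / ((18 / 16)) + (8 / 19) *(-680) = 87421339 / 23940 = 3651.69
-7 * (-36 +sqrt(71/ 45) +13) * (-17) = -2737 +119 * sqrt(355)/ 15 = -2587.52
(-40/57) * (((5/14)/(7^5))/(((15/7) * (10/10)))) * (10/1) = -200/2873997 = -0.00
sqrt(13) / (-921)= -sqrt(13) / 921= -0.00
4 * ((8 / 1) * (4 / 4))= 32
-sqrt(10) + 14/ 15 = 14/ 15 - sqrt(10) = -2.23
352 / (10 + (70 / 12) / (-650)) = 274560 / 7793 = 35.23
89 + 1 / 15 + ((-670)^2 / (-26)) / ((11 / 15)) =-50310202 / 2145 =-23454.64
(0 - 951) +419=-532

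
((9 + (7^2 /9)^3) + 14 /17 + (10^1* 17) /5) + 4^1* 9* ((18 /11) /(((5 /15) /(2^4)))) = 413446390 /136323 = 3032.84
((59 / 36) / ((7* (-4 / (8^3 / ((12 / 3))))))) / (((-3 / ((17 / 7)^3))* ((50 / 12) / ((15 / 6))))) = 2318936 / 108045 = 21.46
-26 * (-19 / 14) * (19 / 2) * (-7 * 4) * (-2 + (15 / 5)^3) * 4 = -938600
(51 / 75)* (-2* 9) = -306 / 25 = -12.24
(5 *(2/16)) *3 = 15/8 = 1.88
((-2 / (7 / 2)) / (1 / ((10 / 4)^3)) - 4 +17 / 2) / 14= -31 / 98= -0.32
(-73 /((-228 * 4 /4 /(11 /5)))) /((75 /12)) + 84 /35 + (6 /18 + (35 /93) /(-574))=17178267 /6037250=2.85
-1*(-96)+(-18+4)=82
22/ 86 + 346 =14889/ 43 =346.26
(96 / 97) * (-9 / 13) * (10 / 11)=-8640 / 13871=-0.62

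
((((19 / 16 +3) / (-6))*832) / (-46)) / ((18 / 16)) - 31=-12283 / 621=-19.78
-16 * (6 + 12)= -288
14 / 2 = 7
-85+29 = -56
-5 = -5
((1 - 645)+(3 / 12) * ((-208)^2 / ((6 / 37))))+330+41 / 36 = 2389889 / 36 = 66385.81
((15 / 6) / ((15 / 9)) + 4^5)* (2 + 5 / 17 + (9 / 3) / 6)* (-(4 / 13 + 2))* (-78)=8768025 / 17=515766.18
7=7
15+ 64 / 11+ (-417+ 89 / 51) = -221279 / 561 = -394.44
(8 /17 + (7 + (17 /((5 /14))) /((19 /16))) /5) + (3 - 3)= 79841 /8075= 9.89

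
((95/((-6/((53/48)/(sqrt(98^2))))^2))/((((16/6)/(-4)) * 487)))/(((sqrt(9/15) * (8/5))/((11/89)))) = -14677025 * sqrt(15)/552428501925888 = -0.00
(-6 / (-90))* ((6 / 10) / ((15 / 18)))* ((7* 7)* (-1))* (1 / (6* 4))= -0.10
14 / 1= 14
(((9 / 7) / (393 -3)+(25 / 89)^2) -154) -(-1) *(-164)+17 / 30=-3431252807 / 10812165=-317.35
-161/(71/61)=-9821/71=-138.32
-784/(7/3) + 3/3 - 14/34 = -5702/17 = -335.41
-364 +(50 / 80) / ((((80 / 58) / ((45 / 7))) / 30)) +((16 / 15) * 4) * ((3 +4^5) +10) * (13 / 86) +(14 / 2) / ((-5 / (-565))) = 170950643 / 144480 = 1183.21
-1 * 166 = -166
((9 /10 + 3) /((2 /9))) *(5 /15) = 117 /20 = 5.85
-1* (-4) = 4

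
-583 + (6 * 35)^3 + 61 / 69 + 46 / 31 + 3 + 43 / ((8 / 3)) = 158464623491 / 17112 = 9260438.49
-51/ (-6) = 17/ 2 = 8.50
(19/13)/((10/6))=57/65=0.88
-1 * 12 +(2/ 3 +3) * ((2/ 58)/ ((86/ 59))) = -89135/ 7482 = -11.91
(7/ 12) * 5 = 35/ 12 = 2.92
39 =39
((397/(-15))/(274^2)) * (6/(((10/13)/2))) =-5161/938450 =-0.01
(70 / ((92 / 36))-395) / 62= -8455 / 1426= -5.93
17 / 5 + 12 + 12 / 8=169 / 10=16.90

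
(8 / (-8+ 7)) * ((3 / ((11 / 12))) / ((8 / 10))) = -360 / 11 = -32.73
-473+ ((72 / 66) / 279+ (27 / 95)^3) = -414842192416 / 877094625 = -472.97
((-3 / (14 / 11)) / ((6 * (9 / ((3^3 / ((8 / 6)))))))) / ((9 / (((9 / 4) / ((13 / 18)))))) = -0.31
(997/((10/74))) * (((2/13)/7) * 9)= 664002/455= 1459.35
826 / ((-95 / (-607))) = 501382 / 95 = 5277.71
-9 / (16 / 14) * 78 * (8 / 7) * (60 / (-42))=7020 / 7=1002.86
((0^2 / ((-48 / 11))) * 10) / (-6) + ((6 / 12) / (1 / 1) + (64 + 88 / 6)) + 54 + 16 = 895 / 6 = 149.17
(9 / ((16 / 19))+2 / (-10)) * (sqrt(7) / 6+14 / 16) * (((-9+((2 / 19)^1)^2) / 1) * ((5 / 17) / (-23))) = 2722555 * sqrt(7) / 13550496+19057885 / 18067328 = 1.59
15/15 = 1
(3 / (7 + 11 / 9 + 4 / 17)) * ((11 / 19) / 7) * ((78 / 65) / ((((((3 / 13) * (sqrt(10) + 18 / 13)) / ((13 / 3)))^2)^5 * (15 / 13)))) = 2727527231269694296207444418985332856338716483099907 / 10336194540852100692582782562125521856738400 - 182057140237572687114187148638528464726833117829547 * sqrt(10) / 2182085514179887923989698540893165725311440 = 44029.87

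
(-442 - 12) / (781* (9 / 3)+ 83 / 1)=-227 / 1213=-0.19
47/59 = 0.80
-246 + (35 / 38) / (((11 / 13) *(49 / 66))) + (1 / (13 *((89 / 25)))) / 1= -37625786 / 153881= -244.51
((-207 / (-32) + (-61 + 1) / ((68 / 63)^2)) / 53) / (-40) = 416457 / 19605760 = 0.02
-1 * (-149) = 149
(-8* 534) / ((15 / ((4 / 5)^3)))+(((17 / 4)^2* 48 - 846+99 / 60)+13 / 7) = -2122933 / 17500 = -121.31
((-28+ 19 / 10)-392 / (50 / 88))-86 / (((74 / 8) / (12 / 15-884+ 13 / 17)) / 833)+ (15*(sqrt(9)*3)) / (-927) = 1302111066399 / 190550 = 6833435.14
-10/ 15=-2/ 3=-0.67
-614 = -614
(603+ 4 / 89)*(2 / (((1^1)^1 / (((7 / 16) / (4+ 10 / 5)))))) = 87.94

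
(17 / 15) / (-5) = -17 / 75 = -0.23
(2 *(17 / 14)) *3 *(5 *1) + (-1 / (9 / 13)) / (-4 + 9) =11384 / 315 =36.14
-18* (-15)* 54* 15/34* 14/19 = 1530900/323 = 4739.63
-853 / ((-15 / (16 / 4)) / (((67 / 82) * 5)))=929.28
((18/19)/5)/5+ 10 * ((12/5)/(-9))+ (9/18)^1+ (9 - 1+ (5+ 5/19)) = 31733/2850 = 11.13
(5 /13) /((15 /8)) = 8 /39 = 0.21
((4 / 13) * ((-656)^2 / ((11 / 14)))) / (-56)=-430336 / 143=-3009.34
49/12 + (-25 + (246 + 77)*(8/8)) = 3625/12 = 302.08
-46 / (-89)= 46 / 89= 0.52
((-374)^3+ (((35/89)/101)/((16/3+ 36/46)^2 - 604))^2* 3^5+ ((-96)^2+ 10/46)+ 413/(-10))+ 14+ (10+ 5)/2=-52304427.58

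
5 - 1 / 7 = 34 / 7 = 4.86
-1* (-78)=78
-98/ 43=-2.28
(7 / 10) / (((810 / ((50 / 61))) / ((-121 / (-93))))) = 847 / 919026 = 0.00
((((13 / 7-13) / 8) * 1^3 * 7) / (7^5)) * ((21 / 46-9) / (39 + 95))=15327 / 414393392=0.00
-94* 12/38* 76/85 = -2256/85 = -26.54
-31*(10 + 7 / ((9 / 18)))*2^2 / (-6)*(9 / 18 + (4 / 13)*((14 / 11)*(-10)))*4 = -969184 / 143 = -6777.51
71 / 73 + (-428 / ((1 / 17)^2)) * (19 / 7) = -171560307 / 511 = -335734.46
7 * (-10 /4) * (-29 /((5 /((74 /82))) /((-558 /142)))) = -2095569 /5822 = -359.94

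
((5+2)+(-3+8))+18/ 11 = 150/ 11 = 13.64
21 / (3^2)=7 / 3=2.33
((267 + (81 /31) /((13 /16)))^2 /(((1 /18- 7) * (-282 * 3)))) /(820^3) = 11858556609 /526089362383000000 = 0.00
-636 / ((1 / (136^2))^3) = -4024302012727296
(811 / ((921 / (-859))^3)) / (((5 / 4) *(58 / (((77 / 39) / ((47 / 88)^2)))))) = -613036609815650944 / 9759042643666095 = -62.82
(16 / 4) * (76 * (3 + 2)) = 1520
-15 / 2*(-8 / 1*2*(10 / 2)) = 600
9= 9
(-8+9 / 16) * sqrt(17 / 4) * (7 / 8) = -833 * sqrt(17) / 256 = -13.42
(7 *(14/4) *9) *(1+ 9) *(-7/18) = -1715/2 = -857.50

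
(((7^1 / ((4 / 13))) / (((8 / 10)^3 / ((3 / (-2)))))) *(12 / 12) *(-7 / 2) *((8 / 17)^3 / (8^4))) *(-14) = -1672125 / 20123648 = -0.08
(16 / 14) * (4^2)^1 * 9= 1152 / 7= 164.57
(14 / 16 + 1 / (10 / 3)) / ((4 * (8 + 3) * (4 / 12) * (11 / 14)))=987 / 9680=0.10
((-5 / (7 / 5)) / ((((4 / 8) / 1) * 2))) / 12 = -25 / 84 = -0.30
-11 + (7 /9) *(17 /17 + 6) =-5.56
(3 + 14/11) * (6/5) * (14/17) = 3948/935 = 4.22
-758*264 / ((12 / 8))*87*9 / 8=-13057308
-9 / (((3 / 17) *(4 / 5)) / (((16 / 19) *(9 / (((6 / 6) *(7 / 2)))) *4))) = -552.18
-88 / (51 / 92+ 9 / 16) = -78.79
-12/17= -0.71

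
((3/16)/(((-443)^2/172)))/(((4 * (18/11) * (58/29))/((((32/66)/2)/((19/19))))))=43/14129928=0.00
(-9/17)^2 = 81/289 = 0.28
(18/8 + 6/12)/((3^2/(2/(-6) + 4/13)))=-11/1404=-0.01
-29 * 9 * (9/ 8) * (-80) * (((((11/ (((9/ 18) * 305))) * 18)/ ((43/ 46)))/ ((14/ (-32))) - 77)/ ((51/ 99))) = -1141118609994/ 312137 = -3655826.16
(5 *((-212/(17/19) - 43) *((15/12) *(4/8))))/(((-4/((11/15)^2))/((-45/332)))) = -2879195/180608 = -15.94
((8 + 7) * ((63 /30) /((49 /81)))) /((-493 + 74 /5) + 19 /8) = -14580 /133231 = -0.11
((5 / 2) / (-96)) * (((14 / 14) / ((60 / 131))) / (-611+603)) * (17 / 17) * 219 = 9563 / 6144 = 1.56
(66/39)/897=22/11661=0.00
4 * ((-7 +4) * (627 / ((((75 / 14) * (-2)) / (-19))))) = -333564 / 25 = -13342.56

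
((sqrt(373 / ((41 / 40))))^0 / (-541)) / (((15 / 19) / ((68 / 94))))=-646 / 381405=-0.00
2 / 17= 0.12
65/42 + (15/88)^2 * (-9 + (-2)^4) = 284755/162624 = 1.75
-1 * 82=-82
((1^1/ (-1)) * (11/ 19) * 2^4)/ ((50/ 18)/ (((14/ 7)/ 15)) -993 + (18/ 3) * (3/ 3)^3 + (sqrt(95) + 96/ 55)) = 19166400 * sqrt(95)/ 1924290466039 + 18484482720/ 1924290466039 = 0.01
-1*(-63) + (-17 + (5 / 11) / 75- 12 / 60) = 7558 / 165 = 45.81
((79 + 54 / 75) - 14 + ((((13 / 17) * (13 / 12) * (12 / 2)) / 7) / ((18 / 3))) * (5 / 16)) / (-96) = -37560389 / 54835200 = -0.68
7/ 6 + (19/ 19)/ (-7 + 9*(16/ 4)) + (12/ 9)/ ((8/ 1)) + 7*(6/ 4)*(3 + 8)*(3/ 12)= 21049/ 696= 30.24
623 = 623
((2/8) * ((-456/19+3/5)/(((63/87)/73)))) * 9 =-743067/140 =-5307.62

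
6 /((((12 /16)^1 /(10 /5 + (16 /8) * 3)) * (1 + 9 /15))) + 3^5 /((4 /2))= 323 /2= 161.50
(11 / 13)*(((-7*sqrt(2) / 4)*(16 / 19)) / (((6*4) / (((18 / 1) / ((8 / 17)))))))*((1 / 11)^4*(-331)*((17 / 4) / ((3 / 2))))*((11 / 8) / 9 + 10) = 489487103*sqrt(2) / 378728064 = 1.83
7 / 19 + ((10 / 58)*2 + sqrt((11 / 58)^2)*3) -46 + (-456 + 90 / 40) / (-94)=-8264387 / 207176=-39.89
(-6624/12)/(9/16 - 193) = 2.87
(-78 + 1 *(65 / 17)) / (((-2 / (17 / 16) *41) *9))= 1261 / 11808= 0.11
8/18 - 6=-50/9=-5.56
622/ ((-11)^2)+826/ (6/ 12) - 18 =198336/ 121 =1639.14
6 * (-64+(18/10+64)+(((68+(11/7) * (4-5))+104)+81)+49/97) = 5168556/3395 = 1522.40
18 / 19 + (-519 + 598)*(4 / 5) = 6094 / 95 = 64.15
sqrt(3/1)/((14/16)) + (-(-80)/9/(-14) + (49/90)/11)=-4057/6930 + 8 * sqrt(3)/7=1.39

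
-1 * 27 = -27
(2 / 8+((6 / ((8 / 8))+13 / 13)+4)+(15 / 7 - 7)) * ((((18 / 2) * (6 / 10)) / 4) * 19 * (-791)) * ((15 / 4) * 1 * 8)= -3891169.12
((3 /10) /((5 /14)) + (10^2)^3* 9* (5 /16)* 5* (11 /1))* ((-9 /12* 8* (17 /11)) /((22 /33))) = -591679690713 /275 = -2151562511.68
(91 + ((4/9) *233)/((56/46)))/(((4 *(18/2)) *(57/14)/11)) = 61006/4617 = 13.21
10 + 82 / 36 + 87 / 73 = 17699 / 1314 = 13.47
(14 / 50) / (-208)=-7 / 5200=-0.00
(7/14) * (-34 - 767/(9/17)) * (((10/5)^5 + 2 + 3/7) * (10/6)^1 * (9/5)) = -3216145/42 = -76574.88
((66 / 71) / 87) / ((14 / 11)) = 121 / 14413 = 0.01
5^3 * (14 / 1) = 1750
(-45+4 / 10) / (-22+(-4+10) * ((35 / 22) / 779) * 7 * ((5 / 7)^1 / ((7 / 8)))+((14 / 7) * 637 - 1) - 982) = -1910887 / 11528305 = -0.17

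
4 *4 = 16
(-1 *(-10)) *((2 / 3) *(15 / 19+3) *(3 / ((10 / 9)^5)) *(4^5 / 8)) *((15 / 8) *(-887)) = -22626632016 / 2375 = -9527002.95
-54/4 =-27/2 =-13.50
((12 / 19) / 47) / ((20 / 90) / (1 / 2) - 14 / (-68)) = 3672 / 177707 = 0.02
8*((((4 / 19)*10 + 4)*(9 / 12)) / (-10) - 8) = -6428 / 95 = -67.66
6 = 6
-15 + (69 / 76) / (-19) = -15.05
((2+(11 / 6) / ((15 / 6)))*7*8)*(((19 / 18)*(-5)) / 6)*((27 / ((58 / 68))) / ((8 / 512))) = -23731456 / 87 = -272775.36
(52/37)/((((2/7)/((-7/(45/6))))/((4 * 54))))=-183456/185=-991.65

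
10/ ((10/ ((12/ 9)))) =4/ 3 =1.33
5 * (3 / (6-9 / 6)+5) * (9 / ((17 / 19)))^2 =48735 / 17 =2866.76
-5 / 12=-0.42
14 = 14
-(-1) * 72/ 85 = 72/ 85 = 0.85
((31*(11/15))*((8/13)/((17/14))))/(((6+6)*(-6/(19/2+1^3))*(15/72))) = -133672/16575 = -8.06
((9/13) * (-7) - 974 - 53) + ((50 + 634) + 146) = -201.85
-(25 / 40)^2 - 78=-5017 / 64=-78.39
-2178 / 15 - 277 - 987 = -1409.20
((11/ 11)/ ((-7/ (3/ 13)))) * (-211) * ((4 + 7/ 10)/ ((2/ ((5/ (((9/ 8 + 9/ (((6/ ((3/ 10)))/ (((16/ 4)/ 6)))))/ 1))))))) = 99170/ 1729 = 57.36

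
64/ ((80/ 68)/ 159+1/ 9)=540.04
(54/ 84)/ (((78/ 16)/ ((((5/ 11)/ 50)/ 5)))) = 6/ 25025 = 0.00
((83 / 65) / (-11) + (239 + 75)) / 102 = 74809 / 24310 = 3.08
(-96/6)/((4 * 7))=-4/7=-0.57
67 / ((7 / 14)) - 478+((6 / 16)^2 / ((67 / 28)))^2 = -344.00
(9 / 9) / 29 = 0.03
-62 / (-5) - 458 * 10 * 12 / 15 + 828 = -14118 / 5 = -2823.60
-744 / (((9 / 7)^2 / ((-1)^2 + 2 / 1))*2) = -6076 / 9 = -675.11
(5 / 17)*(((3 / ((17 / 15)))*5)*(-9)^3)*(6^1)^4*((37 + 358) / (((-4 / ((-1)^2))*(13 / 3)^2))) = 944636377500 / 48841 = 19341053.16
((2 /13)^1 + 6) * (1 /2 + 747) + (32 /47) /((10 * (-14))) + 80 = 4680.00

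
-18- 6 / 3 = -20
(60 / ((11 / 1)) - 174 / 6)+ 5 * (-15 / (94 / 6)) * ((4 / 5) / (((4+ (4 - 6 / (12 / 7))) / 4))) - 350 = -194883 / 517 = -376.95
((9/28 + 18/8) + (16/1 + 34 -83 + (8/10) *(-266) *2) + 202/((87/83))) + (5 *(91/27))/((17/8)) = -118980341/465885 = -255.39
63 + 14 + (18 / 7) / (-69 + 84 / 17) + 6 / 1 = 70267 / 847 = 82.96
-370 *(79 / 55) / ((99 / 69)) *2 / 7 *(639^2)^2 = -14945099838249852 / 847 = -17644745971959.68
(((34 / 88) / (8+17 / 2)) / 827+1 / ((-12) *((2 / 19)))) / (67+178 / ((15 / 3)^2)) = -15843375 / 1483393208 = -0.01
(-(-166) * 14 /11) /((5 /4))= 9296 /55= 169.02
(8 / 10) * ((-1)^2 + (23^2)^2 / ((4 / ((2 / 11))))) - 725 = 9451.84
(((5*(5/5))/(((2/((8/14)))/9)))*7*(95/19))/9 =50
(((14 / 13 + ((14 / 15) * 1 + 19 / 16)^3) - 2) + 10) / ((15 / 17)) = 56874706609 / 2695680000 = 21.10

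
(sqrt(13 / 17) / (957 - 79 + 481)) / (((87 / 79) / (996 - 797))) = 15721 * sqrt(221) / 2009961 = 0.12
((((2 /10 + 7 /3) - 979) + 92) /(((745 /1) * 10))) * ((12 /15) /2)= -13267 /279375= -0.05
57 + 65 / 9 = 578 / 9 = 64.22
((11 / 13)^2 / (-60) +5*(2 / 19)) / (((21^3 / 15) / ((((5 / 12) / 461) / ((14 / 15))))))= 2477525 / 3070768899744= 0.00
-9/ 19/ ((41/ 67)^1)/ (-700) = 603/ 545300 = 0.00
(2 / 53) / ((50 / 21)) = 21 / 1325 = 0.02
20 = 20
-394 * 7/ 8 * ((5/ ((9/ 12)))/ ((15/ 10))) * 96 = -441280/ 3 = -147093.33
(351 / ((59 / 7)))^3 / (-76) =-14832537993 / 15608804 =-950.27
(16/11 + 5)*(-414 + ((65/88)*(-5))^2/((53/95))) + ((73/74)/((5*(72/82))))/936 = -552846679255279/219874065840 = -2514.38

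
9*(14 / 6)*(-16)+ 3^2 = -327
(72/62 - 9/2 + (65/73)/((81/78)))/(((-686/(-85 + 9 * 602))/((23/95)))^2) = -8.79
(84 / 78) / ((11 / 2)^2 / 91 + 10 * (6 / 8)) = 392 / 2851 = 0.14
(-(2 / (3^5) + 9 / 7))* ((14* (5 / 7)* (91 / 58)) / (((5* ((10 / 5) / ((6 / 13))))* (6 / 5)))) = -11005 / 14094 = -0.78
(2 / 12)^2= 1 / 36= 0.03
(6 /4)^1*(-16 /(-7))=24 /7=3.43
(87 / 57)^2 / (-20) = -841 / 7220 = -0.12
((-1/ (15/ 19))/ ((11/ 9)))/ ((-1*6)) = 19/ 110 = 0.17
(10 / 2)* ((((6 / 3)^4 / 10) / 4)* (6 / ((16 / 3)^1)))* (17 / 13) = 153 / 52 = 2.94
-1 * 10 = -10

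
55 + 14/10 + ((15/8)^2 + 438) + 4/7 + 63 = 1257731/2240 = 561.49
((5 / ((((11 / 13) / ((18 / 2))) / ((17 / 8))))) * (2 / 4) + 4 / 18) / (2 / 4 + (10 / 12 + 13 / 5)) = 7615 / 528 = 14.42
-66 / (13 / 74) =-4884 / 13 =-375.69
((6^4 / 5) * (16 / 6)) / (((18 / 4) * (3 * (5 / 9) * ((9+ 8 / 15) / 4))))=27648 / 715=38.67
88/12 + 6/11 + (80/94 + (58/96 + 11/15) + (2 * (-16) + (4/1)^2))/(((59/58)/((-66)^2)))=-54113876263/915090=-59135.03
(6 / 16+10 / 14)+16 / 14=125 / 56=2.23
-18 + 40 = 22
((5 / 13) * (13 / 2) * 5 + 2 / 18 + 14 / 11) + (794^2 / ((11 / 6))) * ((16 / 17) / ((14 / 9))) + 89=4904694485 / 23562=208161.21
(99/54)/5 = 11/30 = 0.37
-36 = -36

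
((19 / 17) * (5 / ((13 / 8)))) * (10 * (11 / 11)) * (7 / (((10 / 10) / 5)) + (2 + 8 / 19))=284400 / 221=1286.88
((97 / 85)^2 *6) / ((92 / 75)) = 84681 / 13294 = 6.37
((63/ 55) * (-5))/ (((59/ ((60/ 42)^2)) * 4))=-225/ 4543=-0.05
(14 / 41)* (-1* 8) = -2.73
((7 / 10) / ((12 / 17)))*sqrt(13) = 3.58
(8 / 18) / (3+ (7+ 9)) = 4 / 171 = 0.02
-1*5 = -5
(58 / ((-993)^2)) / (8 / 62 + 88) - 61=-82163518075 / 1346942934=-61.00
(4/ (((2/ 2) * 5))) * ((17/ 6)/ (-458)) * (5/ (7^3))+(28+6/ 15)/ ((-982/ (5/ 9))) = -5601878/ 347099193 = -0.02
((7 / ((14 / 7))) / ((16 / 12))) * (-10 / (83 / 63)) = -6615 / 332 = -19.92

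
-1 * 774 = -774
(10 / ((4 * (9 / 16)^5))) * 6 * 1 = 266.37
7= 7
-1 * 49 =-49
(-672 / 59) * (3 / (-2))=1008 / 59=17.08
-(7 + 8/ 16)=-15/ 2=-7.50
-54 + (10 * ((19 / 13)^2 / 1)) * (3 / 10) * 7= -1545 / 169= -9.14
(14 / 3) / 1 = 14 / 3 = 4.67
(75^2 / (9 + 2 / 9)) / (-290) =-10125 / 4814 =-2.10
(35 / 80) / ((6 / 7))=49 / 96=0.51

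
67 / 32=2.09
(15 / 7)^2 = 225 / 49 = 4.59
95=95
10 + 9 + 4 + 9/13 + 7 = 399/13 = 30.69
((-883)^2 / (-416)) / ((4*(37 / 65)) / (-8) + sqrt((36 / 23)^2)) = -1463.57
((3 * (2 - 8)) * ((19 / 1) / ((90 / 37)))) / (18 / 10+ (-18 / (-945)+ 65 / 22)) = -324786 / 11027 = -29.45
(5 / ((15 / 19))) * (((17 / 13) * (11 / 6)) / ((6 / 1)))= 3553 / 1404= 2.53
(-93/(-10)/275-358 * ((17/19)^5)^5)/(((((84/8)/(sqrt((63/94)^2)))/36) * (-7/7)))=306316434961331693589911505971734625022/6015068533853549786303396064377247875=50.92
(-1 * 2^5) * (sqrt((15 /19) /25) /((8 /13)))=-52 * sqrt(285) /95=-9.24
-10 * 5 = -50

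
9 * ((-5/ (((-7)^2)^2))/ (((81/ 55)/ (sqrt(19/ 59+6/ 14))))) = -0.01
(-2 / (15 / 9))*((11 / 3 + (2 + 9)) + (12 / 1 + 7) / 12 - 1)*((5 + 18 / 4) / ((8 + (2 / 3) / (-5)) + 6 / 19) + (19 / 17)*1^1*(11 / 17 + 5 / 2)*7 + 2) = -6852877677 / 13478960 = -508.41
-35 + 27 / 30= -341 / 10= -34.10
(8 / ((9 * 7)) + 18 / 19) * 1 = 1.07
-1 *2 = -2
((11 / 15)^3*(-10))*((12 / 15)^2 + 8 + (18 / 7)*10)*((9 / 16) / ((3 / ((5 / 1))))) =-222277 / 1750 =-127.02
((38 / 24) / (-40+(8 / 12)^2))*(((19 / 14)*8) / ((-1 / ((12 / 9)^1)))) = 361 / 623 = 0.58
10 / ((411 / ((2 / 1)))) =20 / 411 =0.05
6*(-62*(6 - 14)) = 2976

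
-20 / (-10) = 2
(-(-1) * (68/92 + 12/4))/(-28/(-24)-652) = -516/89815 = -0.01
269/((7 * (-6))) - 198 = -8585/42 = -204.40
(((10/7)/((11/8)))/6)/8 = 5/231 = 0.02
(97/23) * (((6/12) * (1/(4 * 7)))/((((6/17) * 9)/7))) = 0.17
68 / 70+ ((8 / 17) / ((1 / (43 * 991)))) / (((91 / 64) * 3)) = 109111822 / 23205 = 4702.08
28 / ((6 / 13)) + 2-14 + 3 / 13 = 1907 / 39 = 48.90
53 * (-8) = -424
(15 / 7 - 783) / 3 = -1822 / 7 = -260.29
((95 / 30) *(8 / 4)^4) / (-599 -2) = -152 / 1803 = -0.08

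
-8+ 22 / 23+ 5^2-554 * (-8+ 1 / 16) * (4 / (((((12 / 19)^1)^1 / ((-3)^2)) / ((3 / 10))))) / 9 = 15406263 / 1840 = 8372.97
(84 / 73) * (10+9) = 1596 / 73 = 21.86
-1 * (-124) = 124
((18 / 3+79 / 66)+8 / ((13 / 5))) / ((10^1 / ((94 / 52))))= 82861 / 44616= 1.86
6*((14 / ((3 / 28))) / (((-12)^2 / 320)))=1742.22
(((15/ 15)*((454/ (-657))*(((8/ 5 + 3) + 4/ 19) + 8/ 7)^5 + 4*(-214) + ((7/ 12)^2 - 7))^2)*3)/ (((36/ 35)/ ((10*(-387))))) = -410492831748.01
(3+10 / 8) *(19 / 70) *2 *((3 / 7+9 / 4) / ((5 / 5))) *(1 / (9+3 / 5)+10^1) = 783275 / 12544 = 62.44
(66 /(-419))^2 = 4356 /175561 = 0.02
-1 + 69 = 68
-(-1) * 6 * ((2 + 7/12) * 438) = 6789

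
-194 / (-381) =194 / 381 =0.51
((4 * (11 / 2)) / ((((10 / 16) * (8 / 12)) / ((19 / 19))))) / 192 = 11 / 40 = 0.28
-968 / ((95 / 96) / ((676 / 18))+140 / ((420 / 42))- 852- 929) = 0.55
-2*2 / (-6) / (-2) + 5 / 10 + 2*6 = 73 / 6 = 12.17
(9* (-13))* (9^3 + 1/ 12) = -341211/ 4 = -85302.75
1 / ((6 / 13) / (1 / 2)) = 13 / 12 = 1.08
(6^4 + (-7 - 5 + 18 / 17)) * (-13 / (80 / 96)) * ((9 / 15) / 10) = -2555982 / 2125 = -1202.82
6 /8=3 /4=0.75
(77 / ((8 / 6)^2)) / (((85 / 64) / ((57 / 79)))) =158004 / 6715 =23.53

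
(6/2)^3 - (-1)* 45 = 72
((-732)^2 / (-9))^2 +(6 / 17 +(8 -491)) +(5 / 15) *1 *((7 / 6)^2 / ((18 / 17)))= 3544534813.78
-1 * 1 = -1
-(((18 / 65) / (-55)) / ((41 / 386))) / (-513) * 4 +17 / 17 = 8351687 / 8354775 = 1.00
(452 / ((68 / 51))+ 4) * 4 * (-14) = -19208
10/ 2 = 5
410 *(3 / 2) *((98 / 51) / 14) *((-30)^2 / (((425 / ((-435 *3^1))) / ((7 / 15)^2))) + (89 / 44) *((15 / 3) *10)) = -42264.88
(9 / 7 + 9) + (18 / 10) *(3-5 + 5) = 549 / 35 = 15.69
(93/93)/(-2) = -1/2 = -0.50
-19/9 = -2.11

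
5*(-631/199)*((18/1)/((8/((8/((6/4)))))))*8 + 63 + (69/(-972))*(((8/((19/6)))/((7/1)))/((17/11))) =-17724770509/12148353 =-1459.03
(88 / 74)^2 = 1936 / 1369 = 1.41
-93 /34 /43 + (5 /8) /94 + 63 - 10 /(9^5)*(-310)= 2044831570807 /32459943888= 63.00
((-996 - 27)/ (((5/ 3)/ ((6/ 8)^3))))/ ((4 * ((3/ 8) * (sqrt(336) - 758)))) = 27621 * sqrt(21)/ 22969120+10468359/ 45938240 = 0.23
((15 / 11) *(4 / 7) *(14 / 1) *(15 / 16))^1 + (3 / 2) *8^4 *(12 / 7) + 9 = 1624977 / 154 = 10551.80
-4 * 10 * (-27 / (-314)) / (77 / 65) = -2.90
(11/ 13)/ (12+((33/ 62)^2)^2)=162539696/ 2320525389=0.07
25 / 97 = 0.26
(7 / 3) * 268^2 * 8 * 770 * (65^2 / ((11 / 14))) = 16653687232000 / 3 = 5551229077333.33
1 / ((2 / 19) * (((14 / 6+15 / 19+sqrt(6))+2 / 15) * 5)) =251256 / 186917 - 308655 * sqrt(6) / 747668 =0.33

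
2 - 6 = -4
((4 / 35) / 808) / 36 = 1 / 254520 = 0.00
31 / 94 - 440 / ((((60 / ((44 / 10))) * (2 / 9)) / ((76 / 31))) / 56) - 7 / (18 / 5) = -1307114953 / 65565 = -19936.17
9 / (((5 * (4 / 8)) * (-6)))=-3 / 5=-0.60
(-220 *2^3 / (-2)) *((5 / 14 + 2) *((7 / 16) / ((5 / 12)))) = 2178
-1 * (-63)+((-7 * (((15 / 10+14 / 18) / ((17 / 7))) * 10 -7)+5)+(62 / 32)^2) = 2158169 / 39168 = 55.10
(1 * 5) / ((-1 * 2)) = -2.50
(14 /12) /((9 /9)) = 7 /6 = 1.17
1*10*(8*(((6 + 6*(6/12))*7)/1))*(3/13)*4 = 60480/13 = 4652.31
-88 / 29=-3.03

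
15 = 15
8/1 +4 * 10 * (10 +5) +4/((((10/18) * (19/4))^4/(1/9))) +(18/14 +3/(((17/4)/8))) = 5960401218649/9692624375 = 614.94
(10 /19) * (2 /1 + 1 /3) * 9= 210 /19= 11.05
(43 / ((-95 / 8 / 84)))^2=92518.43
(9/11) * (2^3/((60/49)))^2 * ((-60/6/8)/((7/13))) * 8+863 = 11793/55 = 214.42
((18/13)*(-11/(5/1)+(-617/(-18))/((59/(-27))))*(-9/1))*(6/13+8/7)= 124799778/348985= 357.61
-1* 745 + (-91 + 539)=-297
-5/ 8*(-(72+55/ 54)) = 19715/ 432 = 45.64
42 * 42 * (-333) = -587412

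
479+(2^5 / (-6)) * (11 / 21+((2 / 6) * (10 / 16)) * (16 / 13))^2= 11819141 / 24843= 475.75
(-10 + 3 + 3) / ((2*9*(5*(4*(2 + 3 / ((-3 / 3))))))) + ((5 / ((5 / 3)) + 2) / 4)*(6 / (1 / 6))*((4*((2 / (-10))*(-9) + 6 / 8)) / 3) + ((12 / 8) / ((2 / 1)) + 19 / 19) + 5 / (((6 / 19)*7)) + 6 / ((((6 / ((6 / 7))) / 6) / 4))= 31967 / 180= 177.59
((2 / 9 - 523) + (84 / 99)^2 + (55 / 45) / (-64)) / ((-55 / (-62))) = -225597385 / 383328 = -588.52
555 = 555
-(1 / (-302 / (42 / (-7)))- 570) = 86067 / 151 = 569.98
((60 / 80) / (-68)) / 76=-3 / 20672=-0.00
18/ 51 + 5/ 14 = 169/ 238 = 0.71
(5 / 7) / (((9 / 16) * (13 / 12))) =320 / 273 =1.17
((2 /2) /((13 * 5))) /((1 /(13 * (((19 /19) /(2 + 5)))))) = 1 /35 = 0.03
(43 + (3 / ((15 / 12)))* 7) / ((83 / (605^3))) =13242418475 / 83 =159547210.54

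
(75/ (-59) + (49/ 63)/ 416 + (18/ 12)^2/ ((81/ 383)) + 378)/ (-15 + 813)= 85568389/ 176275008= 0.49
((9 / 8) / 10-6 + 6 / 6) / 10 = -391 / 800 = -0.49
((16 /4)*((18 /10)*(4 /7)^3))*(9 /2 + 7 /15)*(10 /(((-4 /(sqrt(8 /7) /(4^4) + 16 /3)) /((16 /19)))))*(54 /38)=-106.55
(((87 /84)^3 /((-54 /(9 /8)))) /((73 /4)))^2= 594823321 /369791053922304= 0.00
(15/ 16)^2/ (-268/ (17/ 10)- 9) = -3825/ 725248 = -0.01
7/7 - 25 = -24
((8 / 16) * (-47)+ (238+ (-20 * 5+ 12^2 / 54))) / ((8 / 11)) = 7733 / 48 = 161.10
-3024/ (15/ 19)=-19152/ 5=-3830.40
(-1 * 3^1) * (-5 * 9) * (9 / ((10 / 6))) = 729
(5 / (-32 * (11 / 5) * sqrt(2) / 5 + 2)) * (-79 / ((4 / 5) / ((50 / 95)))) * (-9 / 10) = -9776250 * sqrt(2) / 1165213- 11109375 / 9321704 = -13.06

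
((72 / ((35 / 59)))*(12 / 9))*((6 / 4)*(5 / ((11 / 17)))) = 144432 / 77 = 1875.74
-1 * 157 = -157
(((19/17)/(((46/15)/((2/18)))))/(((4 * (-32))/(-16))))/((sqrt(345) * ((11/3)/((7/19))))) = 7 * sqrt(345)/4748304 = 0.00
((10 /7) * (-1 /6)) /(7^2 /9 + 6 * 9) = -3 /749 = -0.00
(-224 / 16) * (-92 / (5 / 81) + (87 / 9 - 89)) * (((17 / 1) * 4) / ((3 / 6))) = 44831584 / 15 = 2988772.27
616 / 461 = 1.34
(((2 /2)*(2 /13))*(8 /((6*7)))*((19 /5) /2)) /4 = 19 /1365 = 0.01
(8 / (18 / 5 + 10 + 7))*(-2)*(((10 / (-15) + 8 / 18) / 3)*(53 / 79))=8480 / 219699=0.04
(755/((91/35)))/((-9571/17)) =-0.52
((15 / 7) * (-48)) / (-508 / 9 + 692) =-162 / 1001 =-0.16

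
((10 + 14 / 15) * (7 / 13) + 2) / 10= 769 / 975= 0.79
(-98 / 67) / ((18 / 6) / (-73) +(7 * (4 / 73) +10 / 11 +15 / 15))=-39347 / 60568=-0.65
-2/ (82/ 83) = -83/ 41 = -2.02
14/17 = 0.82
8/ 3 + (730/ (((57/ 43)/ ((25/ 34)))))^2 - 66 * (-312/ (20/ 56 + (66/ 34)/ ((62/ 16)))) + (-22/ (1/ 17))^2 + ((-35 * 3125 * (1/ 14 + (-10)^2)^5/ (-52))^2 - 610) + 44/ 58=94318289945474703765712570470533999343295455717083/ 211673005957252741644288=445584875213243938841454400.00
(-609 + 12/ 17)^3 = -1105828081821/ 4913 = -225082043.93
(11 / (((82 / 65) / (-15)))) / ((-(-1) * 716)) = -10725 / 58712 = -0.18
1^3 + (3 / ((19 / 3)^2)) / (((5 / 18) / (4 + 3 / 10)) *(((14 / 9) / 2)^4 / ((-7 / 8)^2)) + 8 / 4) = 1930093543 / 1861537654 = 1.04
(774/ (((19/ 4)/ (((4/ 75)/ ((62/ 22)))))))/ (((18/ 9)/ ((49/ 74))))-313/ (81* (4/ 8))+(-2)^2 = -119481062/ 44130825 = -2.71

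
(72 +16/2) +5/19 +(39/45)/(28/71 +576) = 72011849/897180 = 80.26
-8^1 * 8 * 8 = -512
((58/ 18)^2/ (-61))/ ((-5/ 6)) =1682/ 8235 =0.20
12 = 12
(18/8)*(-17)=-153/4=-38.25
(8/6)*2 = 8/3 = 2.67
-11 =-11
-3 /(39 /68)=-68 /13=-5.23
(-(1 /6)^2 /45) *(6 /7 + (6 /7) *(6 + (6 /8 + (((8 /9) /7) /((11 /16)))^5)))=-990991453448191 /241667341302279816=-0.00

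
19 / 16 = 1.19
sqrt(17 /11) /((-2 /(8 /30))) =-0.17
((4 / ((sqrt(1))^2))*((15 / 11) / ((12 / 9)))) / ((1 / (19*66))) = 5130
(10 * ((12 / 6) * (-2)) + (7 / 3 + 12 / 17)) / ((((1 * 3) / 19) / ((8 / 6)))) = -143260 / 459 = -312.11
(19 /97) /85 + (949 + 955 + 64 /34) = 15714019 /8245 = 1905.88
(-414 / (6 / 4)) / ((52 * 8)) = -69 / 104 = -0.66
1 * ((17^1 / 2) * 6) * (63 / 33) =1071 / 11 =97.36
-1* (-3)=3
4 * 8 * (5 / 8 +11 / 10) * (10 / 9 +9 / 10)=8326 / 75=111.01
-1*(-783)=783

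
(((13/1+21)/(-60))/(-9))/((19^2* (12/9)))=17/129960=0.00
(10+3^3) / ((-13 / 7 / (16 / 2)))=-2072 / 13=-159.38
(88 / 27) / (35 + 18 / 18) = 22 / 243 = 0.09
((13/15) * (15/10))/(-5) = -13/50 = -0.26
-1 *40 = -40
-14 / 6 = -7 / 3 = -2.33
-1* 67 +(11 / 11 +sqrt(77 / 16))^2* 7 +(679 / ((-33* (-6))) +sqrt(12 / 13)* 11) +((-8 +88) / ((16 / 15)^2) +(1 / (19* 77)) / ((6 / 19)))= 22* sqrt(39) / 13 +7* sqrt(77) / 2 +32870 / 693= 88.71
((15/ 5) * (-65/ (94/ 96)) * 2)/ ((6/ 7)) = -21840/ 47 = -464.68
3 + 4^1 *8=35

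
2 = 2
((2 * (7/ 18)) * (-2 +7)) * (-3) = -35/ 3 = -11.67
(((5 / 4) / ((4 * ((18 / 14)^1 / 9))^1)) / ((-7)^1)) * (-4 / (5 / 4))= 1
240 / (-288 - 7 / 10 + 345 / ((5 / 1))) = -2400 / 2197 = -1.09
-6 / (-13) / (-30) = -1 / 65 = -0.02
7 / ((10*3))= 7 / 30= 0.23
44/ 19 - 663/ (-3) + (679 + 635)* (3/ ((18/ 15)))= 66658/ 19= 3508.32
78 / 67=1.16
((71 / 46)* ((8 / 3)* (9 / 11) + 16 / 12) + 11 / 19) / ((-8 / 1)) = -86591 / 115368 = -0.75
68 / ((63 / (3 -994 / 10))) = -32776 / 315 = -104.05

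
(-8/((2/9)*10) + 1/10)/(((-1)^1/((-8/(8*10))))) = -7/20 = -0.35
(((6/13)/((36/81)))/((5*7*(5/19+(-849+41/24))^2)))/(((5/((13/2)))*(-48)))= -29241/26107410004375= -0.00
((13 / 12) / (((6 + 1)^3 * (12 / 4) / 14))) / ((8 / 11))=143 / 7056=0.02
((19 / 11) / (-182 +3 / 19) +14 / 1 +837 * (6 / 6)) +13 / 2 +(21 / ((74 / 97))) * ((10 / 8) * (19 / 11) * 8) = 340797201 / 255670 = 1332.96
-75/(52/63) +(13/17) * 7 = -75593/884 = -85.51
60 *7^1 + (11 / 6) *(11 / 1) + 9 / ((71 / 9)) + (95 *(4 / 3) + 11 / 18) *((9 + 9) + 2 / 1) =3817211 / 1278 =2986.86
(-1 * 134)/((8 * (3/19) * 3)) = -1273/36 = -35.36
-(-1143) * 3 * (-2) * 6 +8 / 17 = -699508 / 17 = -41147.53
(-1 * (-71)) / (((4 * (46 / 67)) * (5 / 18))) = 42813 / 460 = 93.07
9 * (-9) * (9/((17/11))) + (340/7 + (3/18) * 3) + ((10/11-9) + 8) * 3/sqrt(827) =-100587/238-3 * sqrt(827)/9097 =-422.64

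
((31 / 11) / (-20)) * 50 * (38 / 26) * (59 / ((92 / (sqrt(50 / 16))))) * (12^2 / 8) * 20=-4202.53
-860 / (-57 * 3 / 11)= 9460 / 171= 55.32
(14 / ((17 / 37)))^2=928.46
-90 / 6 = -15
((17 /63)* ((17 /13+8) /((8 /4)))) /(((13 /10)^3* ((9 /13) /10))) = 8.26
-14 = -14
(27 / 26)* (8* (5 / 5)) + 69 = 1005 / 13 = 77.31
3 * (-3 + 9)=18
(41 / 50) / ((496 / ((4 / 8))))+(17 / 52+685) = 441899333 / 644800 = 685.33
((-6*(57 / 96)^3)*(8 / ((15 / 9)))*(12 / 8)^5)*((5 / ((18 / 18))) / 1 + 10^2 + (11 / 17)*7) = -13965589323 / 2785280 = -5014.07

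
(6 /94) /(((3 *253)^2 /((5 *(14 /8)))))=0.00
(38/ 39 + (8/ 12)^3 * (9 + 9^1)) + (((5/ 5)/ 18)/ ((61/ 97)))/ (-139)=12513743/ 1984086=6.31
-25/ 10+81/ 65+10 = 8.75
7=7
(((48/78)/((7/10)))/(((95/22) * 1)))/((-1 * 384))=-11/20748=-0.00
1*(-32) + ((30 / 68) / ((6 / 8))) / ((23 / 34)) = -716 / 23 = -31.13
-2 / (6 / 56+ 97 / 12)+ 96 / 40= 927 / 430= 2.16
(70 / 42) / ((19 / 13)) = 65 / 57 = 1.14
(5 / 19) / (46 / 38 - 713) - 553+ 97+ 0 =-6166949 / 13524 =-456.00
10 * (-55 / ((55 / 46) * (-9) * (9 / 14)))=6440 / 81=79.51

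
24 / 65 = 0.37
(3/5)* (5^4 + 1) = 1878/5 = 375.60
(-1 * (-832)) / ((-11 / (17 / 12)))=-3536 / 33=-107.15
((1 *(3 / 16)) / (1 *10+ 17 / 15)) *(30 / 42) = 225 / 18704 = 0.01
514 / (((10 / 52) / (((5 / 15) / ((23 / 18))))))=80184 / 115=697.25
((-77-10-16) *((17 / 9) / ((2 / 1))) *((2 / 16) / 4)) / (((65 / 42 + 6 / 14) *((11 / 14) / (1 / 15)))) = -85799 / 657360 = -0.13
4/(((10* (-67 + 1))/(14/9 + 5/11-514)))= 50687/16335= 3.10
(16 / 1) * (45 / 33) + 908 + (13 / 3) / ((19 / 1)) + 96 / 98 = 28603907 / 30723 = 931.03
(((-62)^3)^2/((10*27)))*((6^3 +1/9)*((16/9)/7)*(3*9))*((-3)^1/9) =-176762333137408/1701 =-103916715542.27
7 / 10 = 0.70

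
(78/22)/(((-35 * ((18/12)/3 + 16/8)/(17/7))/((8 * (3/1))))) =-31824/13475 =-2.36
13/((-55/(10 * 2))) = -52/11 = -4.73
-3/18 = -1/6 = -0.17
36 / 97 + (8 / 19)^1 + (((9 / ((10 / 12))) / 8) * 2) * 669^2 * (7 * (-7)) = -1091283048529 / 18430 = -59212319.51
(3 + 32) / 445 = 7 / 89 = 0.08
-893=-893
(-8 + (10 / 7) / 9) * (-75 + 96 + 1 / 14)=-72865 / 441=-165.23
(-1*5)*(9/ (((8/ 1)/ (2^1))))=-45/ 4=-11.25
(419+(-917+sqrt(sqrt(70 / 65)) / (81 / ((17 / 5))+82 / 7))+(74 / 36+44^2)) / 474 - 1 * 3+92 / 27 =119 * 13^(3 / 4) * 14^(1 / 4) / 26059098+9799 / 2844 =3.45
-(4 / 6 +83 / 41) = -331 / 123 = -2.69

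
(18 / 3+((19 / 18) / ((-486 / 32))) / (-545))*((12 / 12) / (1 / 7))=50061494 / 1191915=42.00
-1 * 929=-929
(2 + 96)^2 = 9604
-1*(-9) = 9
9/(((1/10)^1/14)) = 1260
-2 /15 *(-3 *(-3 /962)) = -3 /2405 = -0.00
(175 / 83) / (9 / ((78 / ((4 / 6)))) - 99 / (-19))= 0.40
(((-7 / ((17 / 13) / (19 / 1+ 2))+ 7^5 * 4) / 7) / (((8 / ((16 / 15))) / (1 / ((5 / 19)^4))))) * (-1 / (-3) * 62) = 526793450596 / 95625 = 5508951.12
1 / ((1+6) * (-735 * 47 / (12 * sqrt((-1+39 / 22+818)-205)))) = -2 * sqrt(297066) / 886655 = -0.00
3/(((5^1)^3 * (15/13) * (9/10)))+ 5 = 5.02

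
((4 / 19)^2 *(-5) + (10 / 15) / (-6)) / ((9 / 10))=-10810 / 29241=-0.37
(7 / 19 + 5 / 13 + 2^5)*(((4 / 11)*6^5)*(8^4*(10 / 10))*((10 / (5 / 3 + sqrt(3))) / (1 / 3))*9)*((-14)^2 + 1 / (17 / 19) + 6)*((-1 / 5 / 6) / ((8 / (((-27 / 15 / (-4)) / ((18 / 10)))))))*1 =7507149863731200 / 46189 - 4504289918238720*sqrt(3) / 46189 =-6376174558.41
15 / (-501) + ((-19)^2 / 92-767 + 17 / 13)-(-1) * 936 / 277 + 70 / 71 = -2975296123563 / 3928129244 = -757.43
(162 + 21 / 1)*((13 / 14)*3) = 7137 / 14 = 509.79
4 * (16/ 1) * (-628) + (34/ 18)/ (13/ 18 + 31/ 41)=-43848078/ 1091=-40190.72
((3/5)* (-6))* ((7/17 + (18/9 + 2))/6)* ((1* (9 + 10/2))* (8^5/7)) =-2949120/17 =-173477.65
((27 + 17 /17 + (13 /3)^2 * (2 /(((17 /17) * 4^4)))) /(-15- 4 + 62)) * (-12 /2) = -32425 /8256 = -3.93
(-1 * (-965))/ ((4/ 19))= 18335/ 4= 4583.75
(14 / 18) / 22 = 7 / 198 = 0.04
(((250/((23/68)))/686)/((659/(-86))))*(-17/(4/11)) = 34174250/5198851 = 6.57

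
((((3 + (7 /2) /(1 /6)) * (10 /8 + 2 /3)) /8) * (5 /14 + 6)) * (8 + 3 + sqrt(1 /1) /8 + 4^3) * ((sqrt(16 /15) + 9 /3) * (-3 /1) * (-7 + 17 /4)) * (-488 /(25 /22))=-81724077963 /2800 - 9080453107 * sqrt(15) /3500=-39235297.46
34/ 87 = 0.39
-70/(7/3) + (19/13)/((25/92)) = -8002/325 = -24.62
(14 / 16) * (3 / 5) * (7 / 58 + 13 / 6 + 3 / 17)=6377 / 4930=1.29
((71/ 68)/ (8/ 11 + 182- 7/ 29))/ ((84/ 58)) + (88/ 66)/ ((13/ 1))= 230213777/ 2161332264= 0.11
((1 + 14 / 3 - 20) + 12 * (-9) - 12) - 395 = -1588 / 3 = -529.33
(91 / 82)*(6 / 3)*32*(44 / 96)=32.55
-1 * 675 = -675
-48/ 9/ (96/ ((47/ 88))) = -47/ 1584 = -0.03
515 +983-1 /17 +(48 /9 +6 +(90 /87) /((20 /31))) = 4469177 /2958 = 1510.88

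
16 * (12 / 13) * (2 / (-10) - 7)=-6912 / 65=-106.34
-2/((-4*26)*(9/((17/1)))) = 17/468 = 0.04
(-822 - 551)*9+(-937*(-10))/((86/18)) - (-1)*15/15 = -446978/43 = -10394.84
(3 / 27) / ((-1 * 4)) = -1 / 36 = -0.03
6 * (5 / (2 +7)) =10 / 3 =3.33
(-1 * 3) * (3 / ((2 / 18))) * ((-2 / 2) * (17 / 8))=172.12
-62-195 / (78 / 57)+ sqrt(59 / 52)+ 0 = -409 / 2+ sqrt(767) / 26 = -203.43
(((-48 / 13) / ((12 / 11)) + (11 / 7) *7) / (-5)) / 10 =-99 / 650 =-0.15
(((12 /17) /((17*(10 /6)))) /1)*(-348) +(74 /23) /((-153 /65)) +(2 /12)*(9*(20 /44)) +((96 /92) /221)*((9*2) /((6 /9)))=-789380491 /85546890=-9.23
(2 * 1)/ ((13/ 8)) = 16/ 13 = 1.23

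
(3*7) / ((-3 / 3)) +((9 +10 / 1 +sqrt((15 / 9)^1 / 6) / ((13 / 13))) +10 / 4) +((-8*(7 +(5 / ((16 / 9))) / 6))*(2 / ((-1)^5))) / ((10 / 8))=sqrt(10) / 6 +961 / 10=96.63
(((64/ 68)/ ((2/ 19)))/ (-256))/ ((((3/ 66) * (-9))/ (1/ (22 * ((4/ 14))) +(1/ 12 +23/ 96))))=9671/ 235008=0.04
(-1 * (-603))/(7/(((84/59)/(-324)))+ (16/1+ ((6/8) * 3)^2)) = -9648/25151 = -0.38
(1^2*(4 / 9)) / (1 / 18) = 8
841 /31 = 27.13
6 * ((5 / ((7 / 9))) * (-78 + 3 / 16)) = -168075 / 56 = -3001.34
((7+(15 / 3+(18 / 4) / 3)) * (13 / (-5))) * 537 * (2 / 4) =-188487 / 20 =-9424.35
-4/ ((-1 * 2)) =2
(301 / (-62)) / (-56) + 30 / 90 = 625 / 1488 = 0.42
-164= -164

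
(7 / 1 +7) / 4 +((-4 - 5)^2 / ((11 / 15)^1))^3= 3587236067 / 2662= 1347571.78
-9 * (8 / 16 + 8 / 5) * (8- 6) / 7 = -27 / 5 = -5.40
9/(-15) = -3/5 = -0.60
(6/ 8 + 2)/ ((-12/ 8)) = -11/ 6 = -1.83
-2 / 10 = -0.20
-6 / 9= -2 / 3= -0.67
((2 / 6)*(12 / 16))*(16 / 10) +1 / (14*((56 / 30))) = 859 / 1960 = 0.44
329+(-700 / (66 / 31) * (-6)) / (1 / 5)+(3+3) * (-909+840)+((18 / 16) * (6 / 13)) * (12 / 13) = 18179376 / 1859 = 9779.12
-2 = -2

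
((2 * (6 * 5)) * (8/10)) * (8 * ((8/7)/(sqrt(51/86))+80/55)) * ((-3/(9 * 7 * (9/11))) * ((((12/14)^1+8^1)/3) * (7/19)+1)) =-11264 * sqrt(4386)/10773 - 34816/513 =-137.11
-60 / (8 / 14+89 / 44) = -18480 / 799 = -23.13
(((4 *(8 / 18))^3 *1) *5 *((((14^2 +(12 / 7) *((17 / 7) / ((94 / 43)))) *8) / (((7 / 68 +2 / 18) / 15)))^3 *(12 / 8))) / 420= 26338381129872898163315048448000 / 192217861336616899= 137023588477807.70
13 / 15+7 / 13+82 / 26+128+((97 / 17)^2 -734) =-32059454 / 56355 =-568.88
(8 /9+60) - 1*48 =116 /9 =12.89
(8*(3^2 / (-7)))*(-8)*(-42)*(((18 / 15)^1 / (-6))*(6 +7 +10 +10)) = 114048 / 5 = 22809.60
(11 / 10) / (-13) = -11 / 130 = -0.08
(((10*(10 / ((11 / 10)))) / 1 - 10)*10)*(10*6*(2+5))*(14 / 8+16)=66349500 / 11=6031772.73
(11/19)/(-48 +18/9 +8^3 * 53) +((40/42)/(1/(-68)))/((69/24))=-266668547/11838330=-22.53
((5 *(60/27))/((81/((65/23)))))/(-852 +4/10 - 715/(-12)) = -130000/265594869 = -0.00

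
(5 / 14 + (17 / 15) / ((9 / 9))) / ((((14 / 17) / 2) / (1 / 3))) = 5321 / 4410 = 1.21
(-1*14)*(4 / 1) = -56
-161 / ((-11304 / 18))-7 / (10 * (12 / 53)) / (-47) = 285257 / 885480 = 0.32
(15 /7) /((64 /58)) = 435 /224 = 1.94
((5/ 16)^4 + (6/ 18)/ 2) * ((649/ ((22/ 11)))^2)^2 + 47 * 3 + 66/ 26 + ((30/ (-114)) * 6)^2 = 28843294727080524527/ 14762901504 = 1953768689.66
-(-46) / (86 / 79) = 1817 / 43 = 42.26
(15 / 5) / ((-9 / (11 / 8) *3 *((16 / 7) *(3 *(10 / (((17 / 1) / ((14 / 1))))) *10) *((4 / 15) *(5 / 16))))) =-187 / 57600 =-0.00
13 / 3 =4.33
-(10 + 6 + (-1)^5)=-15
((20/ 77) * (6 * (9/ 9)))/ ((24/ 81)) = 405/ 77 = 5.26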